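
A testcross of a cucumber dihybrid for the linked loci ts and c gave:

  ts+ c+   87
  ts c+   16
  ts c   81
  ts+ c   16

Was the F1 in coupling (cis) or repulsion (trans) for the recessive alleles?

cis

The two most frequent classes are ts+ c+ (87) and ts c (81); these are the parental (non-recombinant) types.
So the F1 carried ts+ c+ on one chromosome and ts c on the other — the recessive alleles are on the same chromosome (cis / coupling).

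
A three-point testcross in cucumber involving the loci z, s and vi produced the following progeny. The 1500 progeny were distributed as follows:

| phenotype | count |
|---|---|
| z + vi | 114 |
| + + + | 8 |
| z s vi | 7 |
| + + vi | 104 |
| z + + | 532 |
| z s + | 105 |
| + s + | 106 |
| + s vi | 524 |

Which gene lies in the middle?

The two most frequent reciprocal classes, z + + and + s vi, are the parental types, so the F1 was z + + / + s vi.
The two rarest classes, + + + and z s vi, are the double crossovers. Comparing them with the parentals, only the z allele has switched, so z is the middle locus and the order is s – z – vi.

z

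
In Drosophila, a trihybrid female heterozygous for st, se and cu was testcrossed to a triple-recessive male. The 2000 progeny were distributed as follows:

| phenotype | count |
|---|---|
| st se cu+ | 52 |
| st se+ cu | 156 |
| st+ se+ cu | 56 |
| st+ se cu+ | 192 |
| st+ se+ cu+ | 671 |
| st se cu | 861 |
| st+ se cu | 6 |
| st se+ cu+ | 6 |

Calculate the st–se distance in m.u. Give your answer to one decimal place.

The two most frequent reciprocal classes, st+ se+ cu+ and st se cu, are the parental types, so the F1 was st+ se+ cu+ / st se cu.
The two rarest classes, st se+ cu+ and st+ se cu, are the double crossovers. Comparing them with the parentals, only the st allele has switched, so st is the middle locus and the order is cu – st – se.
Crossovers in the st–se interval produce the single-crossover classes st+ se cu+ and st se+ cu (192 + 156 = 348) plus the double crossovers (12).
RF(st–se) = (348 + 12) / 2000 = 360/2000 = 0.1800 → 18.0 m.u.

18.0 m.u.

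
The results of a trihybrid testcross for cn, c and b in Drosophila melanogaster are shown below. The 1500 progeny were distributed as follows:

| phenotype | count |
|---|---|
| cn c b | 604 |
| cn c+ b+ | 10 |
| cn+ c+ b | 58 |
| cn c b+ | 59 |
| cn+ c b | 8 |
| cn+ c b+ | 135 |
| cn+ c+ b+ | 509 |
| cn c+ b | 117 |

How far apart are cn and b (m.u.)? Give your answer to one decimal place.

The two most frequent reciprocal classes, cn+ c+ b+ and cn c b, are the parental types, so the F1 was cn+ c+ b+ / cn c b.
The two rarest classes, cn c+ b+ and cn+ c b, are the double crossovers. Comparing them with the parentals, only the cn allele has switched, so cn is the middle locus and the order is c – cn – b.
Crossovers in the cn–b interval produce the single-crossover classes cn+ c+ b and cn c b+ (58 + 59 = 117) plus the double crossovers (18).
RF(cn–b) = (117 + 18) / 1500 = 135/1500 = 0.0900 → 9.0 m.u.

9.0 m.u.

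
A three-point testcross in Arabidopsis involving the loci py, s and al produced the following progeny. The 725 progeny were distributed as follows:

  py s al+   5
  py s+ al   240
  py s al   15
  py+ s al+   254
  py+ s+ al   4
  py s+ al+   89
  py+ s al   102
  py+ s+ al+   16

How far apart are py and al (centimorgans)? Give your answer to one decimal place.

27.6 centimorgans

The two most frequent reciprocal classes, py s+ al and py+ s al+, are the parental types, so the F1 was py s+ al / py+ s al+.
The two rarest classes, py+ s+ al and py s al+, are the double crossovers. Comparing them with the parentals, only the py allele has switched, so py is the middle locus and the order is al – py – s.
Crossovers in the al–py interval produce the single-crossover classes py s+ al+ and py+ s al (89 + 102 = 191) plus the double crossovers (9).
RF(al–py) = (191 + 9) / 725 = 200/725 = 0.2759 → 27.6 centimorgans.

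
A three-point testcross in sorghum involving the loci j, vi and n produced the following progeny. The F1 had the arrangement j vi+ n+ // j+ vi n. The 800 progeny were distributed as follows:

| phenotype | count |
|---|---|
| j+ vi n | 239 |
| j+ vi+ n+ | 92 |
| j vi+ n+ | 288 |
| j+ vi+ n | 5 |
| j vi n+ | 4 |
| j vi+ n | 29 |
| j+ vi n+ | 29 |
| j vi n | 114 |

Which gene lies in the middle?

vi

The two rarest classes, j vi n+ and j+ vi+ n, are the double crossovers. Comparing them with the parentals, only the vi allele has switched, so vi is the middle locus and the order is j – vi – n.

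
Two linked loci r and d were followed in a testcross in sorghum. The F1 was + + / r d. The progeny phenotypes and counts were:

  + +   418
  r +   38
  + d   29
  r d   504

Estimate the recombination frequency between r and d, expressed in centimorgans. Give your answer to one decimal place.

6.8 centimorgans

The recombinant classes are + d and r +: 29 + 38 = 67.
Recombination frequency = 67/989 = 0.0677 ≈ 6.8%, i.e. 6.8 centimorgans.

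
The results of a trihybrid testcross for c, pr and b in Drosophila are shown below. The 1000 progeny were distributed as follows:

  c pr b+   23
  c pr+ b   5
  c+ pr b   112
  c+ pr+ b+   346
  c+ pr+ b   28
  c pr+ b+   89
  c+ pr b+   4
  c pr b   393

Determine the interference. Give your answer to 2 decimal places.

0.29

The two most frequent reciprocal classes, c+ pr+ b+ and c pr b, are the parental types, so the F1 was c+ pr+ b+ / c pr b.
The two rarest classes, c+ pr b+ and c pr+ b, are the double crossovers. Comparing them with the parentals, only the pr allele has switched, so pr is the middle locus and the order is c – pr – b.
c–pr: (201 + 9)/1000 = 0.2100; pr–b: (51 + 9)/1000 = 0.0600.
Expected DCO frequency = 0.2100 × 0.0600 ≈ 0.01260; observed = 9/1000 ≈ 0.00900.
Coefficient of coincidence = 0.00900/0.01260 ≈ 0.71; interference = 1 − 0.71 = 0.29.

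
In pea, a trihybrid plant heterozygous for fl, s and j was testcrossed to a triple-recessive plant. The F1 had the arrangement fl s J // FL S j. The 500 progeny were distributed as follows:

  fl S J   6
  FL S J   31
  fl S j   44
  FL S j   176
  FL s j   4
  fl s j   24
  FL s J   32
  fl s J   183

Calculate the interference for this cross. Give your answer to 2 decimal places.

0.11

The two rarest classes, fl S J and FL s j, are the double crossovers. Comparing them with the parentals, only the s allele has switched, so s is the middle locus and the order is fl – s – j.
fl–s: (76 + 10)/500 = 0.1720; s–j: (55 + 10)/500 = 0.1300.
Expected DCO frequency = 0.1720 × 0.1300 ≈ 0.02236; observed = 10/500 ≈ 0.02000.
Coefficient of coincidence = 0.02000/0.02236 ≈ 0.89; interference = 1 − 0.89 = 0.11.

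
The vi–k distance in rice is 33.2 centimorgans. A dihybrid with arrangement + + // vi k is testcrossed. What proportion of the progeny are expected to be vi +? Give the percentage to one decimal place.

16.6%

A map distance of 33.2 centimorgans corresponds to a recombination frequency of 0.332.
The F1 is + + / vi k, so vi + is a recombinant gamete class with expected frequency r/2 = 0.332/2 = 0.1660.
That is 0.1660 = 16.6% of the progeny.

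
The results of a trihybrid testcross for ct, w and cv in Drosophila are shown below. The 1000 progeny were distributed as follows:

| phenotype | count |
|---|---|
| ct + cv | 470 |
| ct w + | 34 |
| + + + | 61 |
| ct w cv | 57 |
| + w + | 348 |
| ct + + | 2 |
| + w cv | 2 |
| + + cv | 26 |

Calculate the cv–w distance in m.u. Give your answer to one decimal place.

12.2 m.u.

The two most frequent reciprocal classes, + w + and ct + cv, are the parental types, so the F1 was + w + / ct + cv.
The two rarest classes, + w cv and ct + +, are the double crossovers. Comparing them with the parentals, only the cv allele has switched, so cv is the middle locus and the order is ct – cv – w.
Crossovers in the cv–w interval produce the single-crossover classes + + + and ct w cv (61 + 57 = 118) plus the double crossovers (4).
RF(cv–w) = (118 + 4) / 1000 = 122/1000 = 0.1220 → 12.2 m.u.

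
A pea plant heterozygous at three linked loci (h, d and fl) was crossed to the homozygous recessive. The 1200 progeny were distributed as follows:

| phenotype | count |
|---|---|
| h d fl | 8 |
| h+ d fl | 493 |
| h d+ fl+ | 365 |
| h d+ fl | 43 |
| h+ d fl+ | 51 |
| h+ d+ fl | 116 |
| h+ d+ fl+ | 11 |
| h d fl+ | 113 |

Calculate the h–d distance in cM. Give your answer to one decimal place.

20.7 cM

The two most frequent reciprocal classes, h d+ fl+ and h+ d fl, are the parental types, so the F1 was h d+ fl+ / h+ d fl.
The two rarest classes, h+ d+ fl+ and h d fl, are the double crossovers. Comparing them with the parentals, only the h allele has switched, so h is the middle locus and the order is d – h – fl.
Crossovers in the d–h interval produce the single-crossover classes h d fl+ and h+ d+ fl (113 + 116 = 229) plus the double crossovers (19).
RF(d–h) = (229 + 19) / 1200 = 248/1200 = 0.2067 → 20.7 cM.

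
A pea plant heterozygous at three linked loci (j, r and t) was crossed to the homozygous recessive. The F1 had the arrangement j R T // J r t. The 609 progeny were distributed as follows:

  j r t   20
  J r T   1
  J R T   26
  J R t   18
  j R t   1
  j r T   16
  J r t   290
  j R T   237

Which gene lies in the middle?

The two rarest classes, j R t and J r T, are the double crossovers. Comparing them with the parentals, only the t allele has switched, so t is the middle locus and the order is j – t – r.

t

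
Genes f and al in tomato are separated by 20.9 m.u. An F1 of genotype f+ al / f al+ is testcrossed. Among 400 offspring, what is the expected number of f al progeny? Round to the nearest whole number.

42

A map distance of 20.9 m.u. corresponds to a recombination frequency of 0.209.
The F1 is f+ al / f al+, so f al is a recombinant gamete class with expected frequency r/2 = 0.209/2 = 0.1045.
Expected number = 0.1045 × 400 = 41.80 ≈ 42.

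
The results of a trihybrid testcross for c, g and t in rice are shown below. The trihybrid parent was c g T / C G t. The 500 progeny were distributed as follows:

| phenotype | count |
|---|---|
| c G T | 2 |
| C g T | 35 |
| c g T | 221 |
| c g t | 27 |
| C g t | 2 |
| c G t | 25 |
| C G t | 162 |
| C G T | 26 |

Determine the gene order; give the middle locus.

g

The two rarest classes, c G T and C g t, are the double crossovers. Comparing them with the parentals, only the g allele has switched, so g is the middle locus and the order is t – g – c.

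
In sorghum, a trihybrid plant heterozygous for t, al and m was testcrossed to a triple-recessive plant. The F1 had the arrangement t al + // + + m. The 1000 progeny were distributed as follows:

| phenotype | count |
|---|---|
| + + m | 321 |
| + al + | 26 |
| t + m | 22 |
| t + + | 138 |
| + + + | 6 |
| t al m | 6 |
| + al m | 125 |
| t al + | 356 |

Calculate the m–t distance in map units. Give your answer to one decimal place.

The two rarest classes, t al m and + + +, are the double crossovers. Comparing them with the parentals, only the m allele has switched, so m is the middle locus and the order is al – m – t.
Crossovers in the m–t interval produce the single-crossover classes + al + and t + m (26 + 22 = 48) plus the double crossovers (12).
RF(m–t) = (48 + 12) / 1000 = 60/1000 = 0.0600 → 6.0 map units.

6.0 map units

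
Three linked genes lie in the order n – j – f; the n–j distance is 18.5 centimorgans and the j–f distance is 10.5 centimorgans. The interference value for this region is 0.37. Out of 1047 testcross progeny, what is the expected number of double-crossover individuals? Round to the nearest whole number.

Map distances give recombination frequencies of 0.185 and 0.105 for the two intervals.
With interference 0.37 (so coincidence = 0.63), expected double-crossover frequency = 0.185 × 0.105 × 0.63 = 0.01224.
Expected number = 0.01224 × 1047 = 12.81 ≈ 13.

13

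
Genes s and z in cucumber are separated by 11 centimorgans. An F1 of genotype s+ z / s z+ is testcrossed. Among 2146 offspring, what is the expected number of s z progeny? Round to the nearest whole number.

118

A map distance of 11 centimorgans corresponds to a recombination frequency of 0.110.
The F1 is s+ z / s z+, so s z is a recombinant gamete class with expected frequency r/2 = 0.110/2 = 0.0550.
Expected number = 0.0550 × 2146 = 118.03 ≈ 118.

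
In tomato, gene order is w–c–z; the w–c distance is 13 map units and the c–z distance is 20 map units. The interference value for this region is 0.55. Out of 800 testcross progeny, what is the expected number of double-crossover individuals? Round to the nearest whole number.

Map distances give recombination frequencies of 0.130 and 0.200 for the two intervals.
With interference 0.55 (so coincidence = 0.45), expected double-crossover frequency = 0.130 × 0.200 × 0.45 = 0.01170.
Expected number = 0.01170 × 800 = 9.36 ≈ 9.

9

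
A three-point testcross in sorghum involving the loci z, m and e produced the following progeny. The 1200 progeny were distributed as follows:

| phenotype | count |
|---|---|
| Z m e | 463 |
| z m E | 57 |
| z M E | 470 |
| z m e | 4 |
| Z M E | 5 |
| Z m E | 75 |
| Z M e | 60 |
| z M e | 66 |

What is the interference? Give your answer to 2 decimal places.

The two most frequent reciprocal classes, z M E and Z m e, are the parental types, so the F1 was z M E / Z m e.
The two rarest classes, Z M E and z m e, are the double crossovers. Comparing them with the parentals, only the z allele has switched, so z is the middle locus and the order is m – z – e.
m–z: (117 + 9)/1200 = 0.1050; z–e: (141 + 9)/1200 = 0.1250.
Expected DCO frequency = 0.1050 × 0.1250 ≈ 0.01312; observed = 9/1200 ≈ 0.00750.
Coefficient of coincidence = 0.00750/0.01312 ≈ 0.57; interference = 1 − 0.57 = 0.43.

0.43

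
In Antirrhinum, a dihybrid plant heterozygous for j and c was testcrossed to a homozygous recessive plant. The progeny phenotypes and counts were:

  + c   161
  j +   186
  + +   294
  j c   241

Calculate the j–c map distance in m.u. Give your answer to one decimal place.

39.3 m.u.

The two most frequent classes, + + (294) and j c (241), are the parental types, so the F1 was + + / j c.
The recombinant classes are + c and j +: 161 + 186 = 347.
Recombination frequency = 347/882 = 0.3934 ≈ 39.3%, i.e. 39.3 m.u.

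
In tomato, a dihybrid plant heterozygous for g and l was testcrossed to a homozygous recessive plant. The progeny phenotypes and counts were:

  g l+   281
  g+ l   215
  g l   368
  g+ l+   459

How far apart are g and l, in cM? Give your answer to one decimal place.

The two most frequent classes, g+ l+ (459) and g l (368), are the parental types, so the F1 was g+ l+ / g l.
The recombinant classes are g+ l and g l+: 215 + 281 = 496.
Recombination frequency = 496/1323 = 0.3749 ≈ 37.5%, i.e. 37.5 cM.

37.5 cM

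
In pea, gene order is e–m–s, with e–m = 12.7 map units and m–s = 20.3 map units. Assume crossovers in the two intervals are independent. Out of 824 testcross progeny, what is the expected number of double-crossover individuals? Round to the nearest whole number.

21

Map distances give recombination frequencies of 0.127 and 0.203 for the two intervals.
With no interference, expected double-crossover frequency = 0.127 × 0.203 = 0.02578.
Expected number = 0.02578 × 824 = 21.24 ≈ 21.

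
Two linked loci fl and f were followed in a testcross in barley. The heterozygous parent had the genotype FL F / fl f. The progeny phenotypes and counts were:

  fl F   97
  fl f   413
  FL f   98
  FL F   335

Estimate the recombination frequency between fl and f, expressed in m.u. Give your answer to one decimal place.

The recombinant classes are FL f and fl F: 98 + 97 = 195.
Recombination frequency = 195/943 = 0.2068 ≈ 20.7%, i.e. 20.7 m.u.

20.7 m.u.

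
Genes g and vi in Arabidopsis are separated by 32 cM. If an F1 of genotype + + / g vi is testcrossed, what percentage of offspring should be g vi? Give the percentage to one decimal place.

A map distance of 32 cM corresponds to a recombination frequency of 0.320.
The F1 is + + / g vi, so g vi is a parental gamete class with expected frequency (1 − r)/2 = 0.680/2 = 0.3400.
That is 0.3400 = 34.0% of the progeny.

34.0%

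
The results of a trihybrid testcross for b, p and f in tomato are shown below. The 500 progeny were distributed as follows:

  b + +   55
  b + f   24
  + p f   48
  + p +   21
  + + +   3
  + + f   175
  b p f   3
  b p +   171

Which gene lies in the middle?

The two most frequent reciprocal classes, + + f and b p +, are the parental types, so the F1 was + + f / b p +.
The two rarest classes, + + + and b p f, are the double crossovers. Comparing them with the parentals, only the f allele has switched, so f is the middle locus and the order is b – f – p.

f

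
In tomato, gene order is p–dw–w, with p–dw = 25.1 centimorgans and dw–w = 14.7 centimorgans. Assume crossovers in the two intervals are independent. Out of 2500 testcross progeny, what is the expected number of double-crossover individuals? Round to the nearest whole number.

92

Map distances give recombination frequencies of 0.251 and 0.147 for the two intervals.
With no interference, expected double-crossover frequency = 0.251 × 0.147 = 0.03690.
Expected number = 0.03690 × 2500 = 92.24 ≈ 92.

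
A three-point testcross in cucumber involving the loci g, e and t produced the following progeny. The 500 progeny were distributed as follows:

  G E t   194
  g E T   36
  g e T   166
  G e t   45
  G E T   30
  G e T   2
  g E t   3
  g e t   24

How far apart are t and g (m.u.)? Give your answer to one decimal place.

11.8 m.u.

The two most frequent reciprocal classes, g e T and G E t, are the parental types, so the F1 was g e T / G E t.
The two rarest classes, G e T and g E t, are the double crossovers. Comparing them with the parentals, only the g allele has switched, so g is the middle locus and the order is e – g – t.
Crossovers in the g–t interval produce the single-crossover classes g e t and G E T (24 + 30 = 54) plus the double crossovers (5).
RF(g–t) = (54 + 5) / 500 = 59/500 = 0.1180 → 11.8 m.u.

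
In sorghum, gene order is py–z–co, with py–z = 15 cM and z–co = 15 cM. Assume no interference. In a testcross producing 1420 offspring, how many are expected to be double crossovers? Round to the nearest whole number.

Map distances give recombination frequencies of 0.150 and 0.150 for the two intervals.
With no interference, expected double-crossover frequency = 0.150 × 0.150 = 0.02250.
Expected number = 0.02250 × 1420 = 31.95 ≈ 32.

32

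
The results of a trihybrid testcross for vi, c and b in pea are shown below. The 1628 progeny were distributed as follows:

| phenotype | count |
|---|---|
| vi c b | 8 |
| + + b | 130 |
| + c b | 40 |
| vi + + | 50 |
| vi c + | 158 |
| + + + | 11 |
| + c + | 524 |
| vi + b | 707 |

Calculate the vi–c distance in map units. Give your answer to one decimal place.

The two most frequent reciprocal classes, vi + b and + c +, are the parental types, so the F1 was vi + b / + c +.
The two rarest classes, vi c b and + + +, are the double crossovers. Comparing them with the parentals, only the c allele has switched, so c is the middle locus and the order is vi – c – b.
Crossovers in the vi–c interval produce the single-crossover classes + + b and vi c + (130 + 158 = 288) plus the double crossovers (19).
RF(vi–c) = (288 + 19) / 1628 = 307/1628 = 0.1886 → 18.9 map units.

18.9 map units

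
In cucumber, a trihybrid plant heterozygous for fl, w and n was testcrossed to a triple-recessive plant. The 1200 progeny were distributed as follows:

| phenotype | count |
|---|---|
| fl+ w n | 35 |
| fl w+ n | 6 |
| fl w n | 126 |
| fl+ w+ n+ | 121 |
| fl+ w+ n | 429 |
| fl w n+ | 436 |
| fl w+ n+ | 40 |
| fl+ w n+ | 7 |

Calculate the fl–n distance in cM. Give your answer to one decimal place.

The two most frequent reciprocal classes, fl+ w+ n and fl w n+, are the parental types, so the F1 was fl+ w+ n / fl w n+.
The two rarest classes, fl w+ n and fl+ w n+, are the double crossovers. Comparing them with the parentals, only the fl allele has switched, so fl is the middle locus and the order is w – fl – n.
Crossovers in the fl–n interval produce the single-crossover classes fl+ w+ n+ and fl w n (121 + 126 = 247) plus the double crossovers (13).
RF(fl–n) = (247 + 13) / 1200 = 260/1200 = 0.2167 → 21.7 cM.

21.7 cM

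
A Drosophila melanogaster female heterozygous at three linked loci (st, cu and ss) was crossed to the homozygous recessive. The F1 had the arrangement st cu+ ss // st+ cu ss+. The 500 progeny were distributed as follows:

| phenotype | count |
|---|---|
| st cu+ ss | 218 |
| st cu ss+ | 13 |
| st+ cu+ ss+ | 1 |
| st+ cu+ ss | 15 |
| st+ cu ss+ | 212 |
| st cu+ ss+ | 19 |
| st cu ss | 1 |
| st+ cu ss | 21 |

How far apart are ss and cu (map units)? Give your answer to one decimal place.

The two rarest classes, st cu ss and st+ cu+ ss+, are the double crossovers. Comparing them with the parentals, only the cu allele has switched, so cu is the middle locus and the order is ss – cu – st.
Crossovers in the ss–cu interval produce the single-crossover classes st cu+ ss+ and st+ cu ss (19 + 21 = 40) plus the double crossovers (2).
RF(ss–cu) = (40 + 2) / 500 = 42/500 = 0.0840 → 8.4 map units.

8.4 map units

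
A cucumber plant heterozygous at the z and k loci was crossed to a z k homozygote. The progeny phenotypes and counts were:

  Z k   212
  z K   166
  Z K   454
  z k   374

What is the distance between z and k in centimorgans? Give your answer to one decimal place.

31.3 centimorgans

The two most frequent classes, Z K (454) and z k (374), are the parental types, so the F1 was Z K / z k.
The recombinant classes are Z k and z K: 212 + 166 = 378.
Recombination frequency = 378/1206 = 0.3134 ≈ 31.3%, i.e. 31.3 centimorgans.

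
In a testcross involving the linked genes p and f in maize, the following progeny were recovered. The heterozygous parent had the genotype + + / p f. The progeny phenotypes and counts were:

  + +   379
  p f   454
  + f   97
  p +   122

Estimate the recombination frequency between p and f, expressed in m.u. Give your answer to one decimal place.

20.8 m.u.

The recombinant classes are + f and p +: 97 + 122 = 219.
Recombination frequency = 219/1052 = 0.2082 ≈ 20.8%, i.e. 20.8 m.u.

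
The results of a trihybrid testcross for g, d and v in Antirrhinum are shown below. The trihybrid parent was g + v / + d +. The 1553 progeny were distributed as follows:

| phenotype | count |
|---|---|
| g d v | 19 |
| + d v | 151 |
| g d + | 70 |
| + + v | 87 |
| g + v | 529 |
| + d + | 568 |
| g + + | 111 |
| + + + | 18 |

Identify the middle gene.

The two rarest classes, g d v and + + +, are the double crossovers. Comparing them with the parentals, only the d allele has switched, so d is the middle locus and the order is v – d – g.

d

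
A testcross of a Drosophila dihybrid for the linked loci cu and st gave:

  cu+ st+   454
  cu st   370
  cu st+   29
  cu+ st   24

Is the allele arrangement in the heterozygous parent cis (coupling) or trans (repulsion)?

cis

The two most frequent classes are cu+ st+ (454) and cu st (370); these are the parental (non-recombinant) types.
So the F1 carried cu+ st+ on one chromosome and cu st on the other — the recessive alleles are on the same chromosome (cis / coupling).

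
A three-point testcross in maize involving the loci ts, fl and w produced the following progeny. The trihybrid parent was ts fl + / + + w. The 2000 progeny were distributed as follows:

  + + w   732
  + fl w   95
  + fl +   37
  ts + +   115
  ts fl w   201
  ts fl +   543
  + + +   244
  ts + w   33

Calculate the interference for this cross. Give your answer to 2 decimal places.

The two rarest classes, + fl + and ts + w, are the double crossovers. Comparing them with the parentals, only the ts allele has switched, so ts is the middle locus and the order is w – ts – fl.
w–ts: (445 + 70)/2000 = 0.2575; ts–fl: (210 + 70)/2000 = 0.1400.
Expected DCO frequency = 0.2575 × 0.1400 ≈ 0.03605; observed = 70/2000 ≈ 0.03500.
Coefficient of coincidence = 0.03500/0.03605 ≈ 0.97; interference = 1 − 0.97 = 0.03.

0.03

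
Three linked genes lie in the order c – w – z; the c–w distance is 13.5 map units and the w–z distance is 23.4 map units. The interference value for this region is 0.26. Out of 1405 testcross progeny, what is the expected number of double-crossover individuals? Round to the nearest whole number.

Map distances give recombination frequencies of 0.135 and 0.234 for the two intervals.
With interference 0.26 (so coincidence = 0.74), expected double-crossover frequency = 0.135 × 0.234 × 0.74 = 0.02338.
Expected number = 0.02338 × 1405 = 32.84 ≈ 33.

33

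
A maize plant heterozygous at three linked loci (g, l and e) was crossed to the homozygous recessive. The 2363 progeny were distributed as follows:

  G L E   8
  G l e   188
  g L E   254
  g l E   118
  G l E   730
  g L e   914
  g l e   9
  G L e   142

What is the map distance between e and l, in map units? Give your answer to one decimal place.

19.4 map units

The two most frequent reciprocal classes, g L e and G l E, are the parental types, so the F1 was g L e / G l E.
The two rarest classes, g l e and G L E, are the double crossovers. Comparing them with the parentals, only the l allele has switched, so l is the middle locus and the order is e – l – g.
Crossovers in the e–l interval produce the single-crossover classes g L E and G l e (254 + 188 = 442) plus the double crossovers (17).
RF(e–l) = (442 + 17) / 2363 = 459/2363 = 0.1942 → 19.4 map units.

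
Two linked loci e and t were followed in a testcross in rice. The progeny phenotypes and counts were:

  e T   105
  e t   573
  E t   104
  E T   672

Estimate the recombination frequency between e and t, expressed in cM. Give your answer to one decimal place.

The two most frequent classes, E T (672) and e t (573), are the parental types, so the F1 was E T / e t.
The recombinant classes are E t and e T: 104 + 105 = 209.
Recombination frequency = 209/1454 = 0.1437 ≈ 14.4%, i.e. 14.4 cM.

14.4 cM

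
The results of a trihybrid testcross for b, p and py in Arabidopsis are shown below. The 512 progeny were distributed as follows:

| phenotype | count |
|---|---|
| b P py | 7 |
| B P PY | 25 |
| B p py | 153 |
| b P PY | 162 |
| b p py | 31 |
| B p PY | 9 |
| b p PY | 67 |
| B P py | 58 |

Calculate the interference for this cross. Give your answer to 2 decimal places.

0.19

The two most frequent reciprocal classes, B p py and b P PY, are the parental types, so the F1 was B p py / b P PY.
The two rarest classes, B p PY and b P py, are the double crossovers. Comparing them with the parentals, only the py allele has switched, so py is the middle locus and the order is p – py – b.
p–py: (125 + 16)/512 = 0.2754; py–b: (56 + 16)/512 = 0.1406.
Expected DCO frequency = 0.2754 × 0.1406 ≈ 0.03872; observed = 16/512 ≈ 0.03125.
Coefficient of coincidence = 0.03125/0.03872 ≈ 0.81; interference = 1 − 0.81 = 0.19.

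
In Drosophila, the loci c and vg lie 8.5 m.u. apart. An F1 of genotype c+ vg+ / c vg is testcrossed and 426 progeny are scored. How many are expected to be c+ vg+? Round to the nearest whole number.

195

A map distance of 8.5 m.u. corresponds to a recombination frequency of 0.085.
The F1 is c+ vg+ / c vg, so c+ vg+ is a parental gamete class with expected frequency (1 − r)/2 = 0.915/2 = 0.4575.
Expected number = 0.4575 × 426 = 194.90 ≈ 195.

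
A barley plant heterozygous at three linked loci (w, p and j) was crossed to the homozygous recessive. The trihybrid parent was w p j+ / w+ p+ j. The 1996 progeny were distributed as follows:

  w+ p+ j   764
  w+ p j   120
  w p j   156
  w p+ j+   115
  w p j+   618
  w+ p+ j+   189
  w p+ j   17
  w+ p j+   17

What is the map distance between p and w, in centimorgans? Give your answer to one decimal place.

The two rarest classes, w+ p j+ and w p+ j, are the double crossovers. Comparing them with the parentals, only the w allele has switched, so w is the middle locus and the order is j – w – p.
Crossovers in the w–p interval produce the single-crossover classes w p+ j+ and w+ p j (115 + 120 = 235) plus the double crossovers (34).
RF(w–p) = (235 + 34) / 1996 = 269/1996 = 0.1348 → 13.5 centimorgans.

13.5 centimorgans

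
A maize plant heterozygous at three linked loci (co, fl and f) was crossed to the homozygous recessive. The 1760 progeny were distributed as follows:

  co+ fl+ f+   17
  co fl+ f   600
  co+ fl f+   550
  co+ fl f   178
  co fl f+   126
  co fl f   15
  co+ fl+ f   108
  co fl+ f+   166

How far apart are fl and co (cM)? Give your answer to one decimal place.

15.1 cM

The two most frequent reciprocal classes, co+ fl f+ and co fl+ f, are the parental types, so the F1 was co+ fl f+ / co fl+ f.
The two rarest classes, co+ fl+ f+ and co fl f, are the double crossovers. Comparing them with the parentals, only the fl allele has switched, so fl is the middle locus and the order is co – fl – f.
Crossovers in the co–fl interval produce the single-crossover classes co fl f+ and co+ fl+ f (126 + 108 = 234) plus the double crossovers (32).
RF(co–fl) = (234 + 32) / 1760 = 266/1760 = 0.1511 → 15.1 cM.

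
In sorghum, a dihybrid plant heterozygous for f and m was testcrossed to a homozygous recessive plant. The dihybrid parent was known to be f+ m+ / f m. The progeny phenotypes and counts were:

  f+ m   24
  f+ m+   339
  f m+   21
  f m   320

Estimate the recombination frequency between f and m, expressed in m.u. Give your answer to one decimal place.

6.4 m.u.

The recombinant classes are f+ m and f m+: 24 + 21 = 45.
Recombination frequency = 45/704 = 0.0639 ≈ 6.4%, i.e. 6.4 m.u.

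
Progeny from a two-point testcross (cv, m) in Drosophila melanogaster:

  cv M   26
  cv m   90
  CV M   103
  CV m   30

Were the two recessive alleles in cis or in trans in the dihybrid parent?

cis

The two most frequent classes are CV M (103) and cv m (90); these are the parental (non-recombinant) types.
So the F1 carried CV M on one chromosome and cv m on the other — the recessive alleles are on the same chromosome (cis / coupling).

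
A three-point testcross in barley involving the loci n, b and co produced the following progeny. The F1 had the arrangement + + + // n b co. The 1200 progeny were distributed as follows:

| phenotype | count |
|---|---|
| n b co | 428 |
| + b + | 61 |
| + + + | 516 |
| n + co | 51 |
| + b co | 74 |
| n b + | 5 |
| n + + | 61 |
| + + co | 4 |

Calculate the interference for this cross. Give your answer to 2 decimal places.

0.38

The two rarest classes, + + co and n b +, are the double crossovers. Comparing them with the parentals, only the co allele has switched, so co is the middle locus and the order is b – co – n.
b–co: (112 + 9)/1200 = 0.1008; co–n: (135 + 9)/1200 = 0.1200.
Expected DCO frequency = 0.1008 × 0.1200 ≈ 0.01210; observed = 9/1200 ≈ 0.00750.
Coefficient of coincidence = 0.00750/0.01210 ≈ 0.62; interference = 1 − 0.62 = 0.38.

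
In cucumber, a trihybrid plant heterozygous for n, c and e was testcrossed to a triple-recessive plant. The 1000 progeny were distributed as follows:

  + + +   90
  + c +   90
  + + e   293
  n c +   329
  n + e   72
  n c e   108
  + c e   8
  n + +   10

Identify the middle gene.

The two most frequent reciprocal classes, + + e and n c +, are the parental types, so the F1 was + + e / n c +.
The two rarest classes, + c e and n + +, are the double crossovers. Comparing them with the parentals, only the c allele has switched, so c is the middle locus and the order is e – c – n.

c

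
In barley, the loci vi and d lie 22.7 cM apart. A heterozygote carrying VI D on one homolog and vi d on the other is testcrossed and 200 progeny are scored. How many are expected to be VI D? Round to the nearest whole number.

77

A map distance of 22.7 cM corresponds to a recombination frequency of 0.227.
The F1 is VI D / vi d, so VI D is a parental gamete class with expected frequency (1 − r)/2 = 0.773/2 = 0.3865.
Expected number = 0.3865 × 200 = 77.30 ≈ 77.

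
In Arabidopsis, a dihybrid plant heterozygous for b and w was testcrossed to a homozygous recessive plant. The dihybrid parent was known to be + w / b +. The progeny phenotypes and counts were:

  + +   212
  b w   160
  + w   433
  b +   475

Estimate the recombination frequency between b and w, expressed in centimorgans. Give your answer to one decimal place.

29.1 centimorgans

The recombinant classes are + + and b w: 212 + 160 = 372.
Recombination frequency = 372/1280 = 0.2906 ≈ 29.1%, i.e. 29.1 centimorgans.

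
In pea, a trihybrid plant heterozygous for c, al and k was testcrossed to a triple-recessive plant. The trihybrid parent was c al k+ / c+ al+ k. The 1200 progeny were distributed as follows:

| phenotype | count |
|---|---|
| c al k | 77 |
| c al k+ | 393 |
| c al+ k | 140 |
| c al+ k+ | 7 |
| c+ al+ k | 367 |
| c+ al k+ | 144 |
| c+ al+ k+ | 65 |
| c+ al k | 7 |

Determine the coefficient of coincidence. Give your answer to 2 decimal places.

0.36

The two rarest classes, c al+ k+ and c+ al k, are the double crossovers. Comparing them with the parentals, only the al allele has switched, so al is the middle locus and the order is c – al – k.
c–al: (284 + 14)/1200 = 0.2483; al–k: (142 + 14)/1200 = 0.1300.
Expected DCO frequency = 0.2483 × 0.1300 ≈ 0.03228; observed = 14/1200 ≈ 0.01167.
Coefficient of coincidence = 0.01167/0.03228 ≈ 0.36.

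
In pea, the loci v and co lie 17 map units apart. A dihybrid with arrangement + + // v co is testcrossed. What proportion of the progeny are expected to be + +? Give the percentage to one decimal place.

A map distance of 17 map units corresponds to a recombination frequency of 0.170.
The F1 is + + / v co, so + + is a parental gamete class with expected frequency (1 − r)/2 = 0.830/2 = 0.4150.
That is 0.4150 = 41.5% of the progeny.

41.5%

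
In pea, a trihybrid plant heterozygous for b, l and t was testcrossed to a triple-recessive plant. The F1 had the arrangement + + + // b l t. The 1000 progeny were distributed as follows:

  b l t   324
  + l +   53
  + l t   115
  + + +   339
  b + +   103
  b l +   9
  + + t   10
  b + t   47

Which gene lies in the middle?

The two rarest classes, + + t and b l +, are the double crossovers. Comparing them with the parentals, only the t allele has switched, so t is the middle locus and the order is b – t – l.

t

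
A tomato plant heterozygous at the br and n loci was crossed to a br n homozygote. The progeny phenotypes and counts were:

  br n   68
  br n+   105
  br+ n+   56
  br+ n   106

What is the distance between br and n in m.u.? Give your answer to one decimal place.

37.0 m.u.

The two most frequent classes, br+ n (106) and br n+ (105), are the parental types, so the F1 was br+ n / br n+.
The recombinant classes are br+ n+ and br n: 56 + 68 = 124.
Recombination frequency = 124/335 = 0.3701 ≈ 37.0%, i.e. 37.0 m.u.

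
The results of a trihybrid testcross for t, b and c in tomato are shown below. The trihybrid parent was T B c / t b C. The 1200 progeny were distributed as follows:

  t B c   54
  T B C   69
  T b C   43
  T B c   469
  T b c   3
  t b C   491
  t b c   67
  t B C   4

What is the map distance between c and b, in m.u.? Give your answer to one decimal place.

The two rarest classes, T b c and t B C, are the double crossovers. Comparing them with the parentals, only the b allele has switched, so b is the middle locus and the order is t – b – c.
Crossovers in the b–c interval produce the single-crossover classes T B C and t b c (69 + 67 = 136) plus the double crossovers (7).
RF(b–c) = (136 + 7) / 1200 = 143/1200 = 0.1192 → 11.9 m.u.

11.9 m.u.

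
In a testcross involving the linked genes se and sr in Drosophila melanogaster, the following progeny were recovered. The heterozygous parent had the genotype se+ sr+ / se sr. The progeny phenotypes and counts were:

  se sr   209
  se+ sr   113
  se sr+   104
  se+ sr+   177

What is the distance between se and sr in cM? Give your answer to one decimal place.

36.0 cM

The recombinant classes are se+ sr and se sr+: 113 + 104 = 217.
Recombination frequency = 217/603 = 0.3599 ≈ 36.0%, i.e. 36.0 cM.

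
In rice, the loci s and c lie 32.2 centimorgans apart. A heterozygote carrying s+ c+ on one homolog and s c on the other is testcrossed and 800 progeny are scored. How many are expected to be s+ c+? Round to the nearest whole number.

271

A map distance of 32.2 centimorgans corresponds to a recombination frequency of 0.322.
The F1 is s+ c+ / s c, so s+ c+ is a parental gamete class with expected frequency (1 − r)/2 = 0.678/2 = 0.3390.
Expected number = 0.3390 × 800 = 271.20 ≈ 271.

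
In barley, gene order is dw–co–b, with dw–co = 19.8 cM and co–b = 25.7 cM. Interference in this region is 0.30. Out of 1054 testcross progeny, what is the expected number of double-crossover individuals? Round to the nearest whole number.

38

Map distances give recombination frequencies of 0.198 and 0.257 for the two intervals.
With interference 0.30 (so coincidence = 0.70), expected double-crossover frequency = 0.198 × 0.257 × 0.70 = 0.03562.
Expected number = 0.03562 × 1054 = 37.54 ≈ 38.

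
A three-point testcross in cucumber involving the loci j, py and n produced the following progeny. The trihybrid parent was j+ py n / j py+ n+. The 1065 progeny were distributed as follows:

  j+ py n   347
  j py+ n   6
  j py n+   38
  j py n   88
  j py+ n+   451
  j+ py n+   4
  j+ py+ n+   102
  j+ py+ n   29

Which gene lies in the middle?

The two rarest classes, j+ py n+ and j py+ n, are the double crossovers. Comparing them with the parentals, only the n allele has switched, so n is the middle locus and the order is j – n – py.

n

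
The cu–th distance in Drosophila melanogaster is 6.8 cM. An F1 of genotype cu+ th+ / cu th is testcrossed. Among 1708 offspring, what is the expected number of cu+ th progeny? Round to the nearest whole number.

58

A map distance of 6.8 cM corresponds to a recombination frequency of 0.068.
The F1 is cu+ th+ / cu th, so cu+ th is a recombinant gamete class with expected frequency r/2 = 0.068/2 = 0.0340.
Expected number = 0.0340 × 1708 = 58.07 ≈ 58.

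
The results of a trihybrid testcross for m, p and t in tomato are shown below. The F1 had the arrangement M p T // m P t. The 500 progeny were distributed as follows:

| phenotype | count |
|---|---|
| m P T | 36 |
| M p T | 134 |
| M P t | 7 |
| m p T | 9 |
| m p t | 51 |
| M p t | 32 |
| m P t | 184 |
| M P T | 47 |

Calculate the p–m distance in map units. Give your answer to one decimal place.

The two rarest classes, m p T and M P t, are the double crossovers. Comparing them with the parentals, only the m allele has switched, so m is the middle locus and the order is t – m – p.
Crossovers in the m–p interval produce the single-crossover classes M P T and m p t (47 + 51 = 98) plus the double crossovers (16).
RF(m–p) = (98 + 16) / 500 = 114/500 = 0.2280 → 22.8 map units.

22.8 map units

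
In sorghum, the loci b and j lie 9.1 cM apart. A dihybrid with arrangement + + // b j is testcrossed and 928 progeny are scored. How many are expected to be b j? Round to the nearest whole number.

422

A map distance of 9.1 cM corresponds to a recombination frequency of 0.091.
The F1 is + + / b j, so b j is a parental gamete class with expected frequency (1 − r)/2 = 0.909/2 = 0.4545.
Expected number = 0.4545 × 928 = 421.78 ≈ 422.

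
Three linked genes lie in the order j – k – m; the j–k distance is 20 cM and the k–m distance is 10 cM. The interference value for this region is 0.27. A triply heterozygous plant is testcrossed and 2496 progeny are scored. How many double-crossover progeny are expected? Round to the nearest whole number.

36

Map distances give recombination frequencies of 0.200 and 0.100 for the two intervals.
With interference 0.27 (so coincidence = 0.73), expected double-crossover frequency = 0.200 × 0.100 × 0.73 = 0.01460.
Expected number = 0.01460 × 2496 = 36.44 ≈ 36.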